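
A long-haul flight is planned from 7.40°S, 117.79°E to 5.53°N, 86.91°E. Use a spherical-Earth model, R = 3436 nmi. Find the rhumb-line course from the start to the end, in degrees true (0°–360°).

292.8°

Δψ = ln[tan(π/4+φ₂/2)/tan(π/4+φ₁/2)] = +0.2262
Δλ = -0.5390 rad (taken the short way round)
course = atan2(Δλ, Δψ) = 292.77°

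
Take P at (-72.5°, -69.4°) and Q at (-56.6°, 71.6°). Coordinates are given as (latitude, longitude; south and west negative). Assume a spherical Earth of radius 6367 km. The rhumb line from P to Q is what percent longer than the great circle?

Great circle: σ = 0.8399 rad → d_gc = Rσ = 5347.4 km
Rhumb: Δφ = +0.2775, Δλ = +2.4609, Δψ = +0.6674, q = Δφ/Δψ = 0.4158 → d_rh = R√(Δφ²+q²Δλ²) = 6750.1 km
Excess = (6750.1 − 5347.4) / 5347.4 = 1402.7 / 5347.4 = 26.23% ≈ 26.2%

26.2%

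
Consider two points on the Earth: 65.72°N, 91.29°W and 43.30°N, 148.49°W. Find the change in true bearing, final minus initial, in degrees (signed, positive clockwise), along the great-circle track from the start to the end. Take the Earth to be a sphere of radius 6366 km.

At departure: θ₁ = atan2(sin Δλ cos φ₂, cos φ₁ sin φ₂ − sin φ₁ cos φ₂ cos Δλ) = 262.79°
At arrival: θ₂ = atan2(sin Δλ cos φ₁, −cos φ₂ sin φ₁ + sin φ₂ cos φ₁ cos Δλ) = 214.09°
Δθ = θ₂ − θ₁ = -48.7°

-48.7°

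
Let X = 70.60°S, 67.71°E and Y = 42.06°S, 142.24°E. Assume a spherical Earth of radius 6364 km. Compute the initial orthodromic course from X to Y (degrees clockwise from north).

N = sin Δλ·cos φ₂ = +0.7155;  D = cos φ₁ sin φ₂ − sin φ₁ cos φ₂ cos Δλ = -0.0357
initial course = atan2(N, D) = 92.86°

92.9°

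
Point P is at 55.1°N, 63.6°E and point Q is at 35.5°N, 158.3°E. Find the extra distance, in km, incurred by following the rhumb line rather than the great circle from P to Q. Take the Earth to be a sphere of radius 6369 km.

Great circle: cos σ = sin φ₁ sin φ₂ + cos φ₁ cos φ₂ cos Δλ,  σ = 1.1173 rad → d_gc = 7116.175 km
Rhumb line: Δψ = -0.4938, q = Δφ/Δψ = 0.6928, d_rh = R√(Δφ²+q²Δλ²) = 7611.667 km
Excess = 7611.667 − 7116.175 = 495.492 ≈ 495 km

495 km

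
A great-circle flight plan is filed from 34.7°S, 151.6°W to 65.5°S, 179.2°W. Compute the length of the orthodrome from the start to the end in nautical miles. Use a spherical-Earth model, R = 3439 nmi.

2095 nmi

Haversine: a = sin²(Δφ/2)+cos φ₁ cos φ₂ sin²(Δλ/2) = 0.08992;  σ = 2·atan2(√a,√(1−a))
σ = 34.899° → d = Rσ = 3439·0.60910 = 2095 nmi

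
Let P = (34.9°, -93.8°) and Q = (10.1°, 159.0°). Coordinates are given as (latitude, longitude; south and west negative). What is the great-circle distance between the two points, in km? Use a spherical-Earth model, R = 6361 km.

10875 km

cos σ = sin φ₁ sin φ₂ + cos φ₁ cos φ₂ cos Δλ
      = sin(34.90°)sin(10.10°) + cos(34.90°)cos(10.10°)cos(-107.20°) = -0.1384
σ = 97.957° → d = Rσ = 6361·1.70967 = 10875 km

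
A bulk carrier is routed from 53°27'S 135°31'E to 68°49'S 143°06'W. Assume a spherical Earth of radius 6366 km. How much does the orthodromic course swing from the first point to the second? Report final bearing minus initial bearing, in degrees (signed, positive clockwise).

At departure: θ₁ = atan2(sin Δλ cos φ₂, cos φ₁ sin φ₂ − sin φ₁ cos φ₂ cos Δλ) = 145.08°
At arrival: θ₂ = atan2(sin Δλ cos φ₁, −cos φ₂ sin φ₁ + sin φ₂ cos φ₁ cos Δλ) = 70.62°
Δθ = θ₂ − θ₁ = -74.5°

-74.5°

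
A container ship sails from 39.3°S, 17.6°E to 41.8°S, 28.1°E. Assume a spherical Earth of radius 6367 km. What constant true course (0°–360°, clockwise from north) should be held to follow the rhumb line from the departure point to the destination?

Δψ = ln[tan(π/4+φ₂/2)/tan(π/4+φ₁/2)] = -0.0574
Δλ = +0.1833 rad (taken the short way round)
course = atan2(Δλ, Δψ) = 107.40°

107.4°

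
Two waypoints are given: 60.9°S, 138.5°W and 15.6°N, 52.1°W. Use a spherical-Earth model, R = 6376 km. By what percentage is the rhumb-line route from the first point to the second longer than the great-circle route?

Great circle: σ = 1.7778 rad → d_gc = Rσ = 11335.5 km
Rhumb: Δφ = +1.3352, Δλ = +1.5080, Δψ = +1.6245, q = Δφ/Δψ = 0.8219 → d_rh = R√(Δφ²+q²Δλ²) = 11615.5 km
Excess = (11615.5 − 11335.5) / 11335.5 = 280.0 / 11335.5 = 2.47% ≈ 2.5%

2.5%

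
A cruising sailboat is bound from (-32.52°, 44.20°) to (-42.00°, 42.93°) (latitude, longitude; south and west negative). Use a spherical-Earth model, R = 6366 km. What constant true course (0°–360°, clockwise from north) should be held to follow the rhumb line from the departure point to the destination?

186.1°

Δψ = ln[tan(π/4+φ₂/2)/tan(π/4+φ₁/2)] = -0.2084
Δλ = -0.0222 rad (taken the short way round)
course = atan2(Δλ, Δψ) = 186.07°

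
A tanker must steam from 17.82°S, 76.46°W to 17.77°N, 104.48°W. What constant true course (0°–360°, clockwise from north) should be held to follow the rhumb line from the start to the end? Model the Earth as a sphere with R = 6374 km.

Meridional parts: M(φ₁)=-0.3162, M(φ₂)=+0.3152 → ΔM = +0.6314;  Δλ = -0.4890 rad
tan C = Δλ / ΔM = -0.7745 → C = 322.24°

322.2°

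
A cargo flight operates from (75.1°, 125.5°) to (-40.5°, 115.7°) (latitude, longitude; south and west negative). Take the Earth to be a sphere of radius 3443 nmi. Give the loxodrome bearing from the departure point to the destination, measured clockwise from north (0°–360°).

Meridional parts: M(φ₁)=+2.0344, M(φ₂)=-0.7743 → ΔM = -2.8087;  Δλ = -0.1710 rad
tan C = Δλ / ΔM = +0.0609 → C = 183.48°

183.5°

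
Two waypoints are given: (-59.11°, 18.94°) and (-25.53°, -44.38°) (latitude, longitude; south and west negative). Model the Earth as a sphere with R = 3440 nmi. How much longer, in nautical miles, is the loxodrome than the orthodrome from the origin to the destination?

86 nmi

Great circle: cos σ = sin φ₁ sin φ₂ + cos φ₁ cos φ₂ cos Δλ,  σ = 0.9547 rad → d_gc = 3284.1 nmi
Rhumb line: Δψ = +0.8252, q = Δφ/Δψ = 0.7102, d_rh = R√(Δφ²+q²Δλ²) = 3369.7 nmi
Excess = 3369.7 − 3284.1 = 85.6 ≈ 86 nmi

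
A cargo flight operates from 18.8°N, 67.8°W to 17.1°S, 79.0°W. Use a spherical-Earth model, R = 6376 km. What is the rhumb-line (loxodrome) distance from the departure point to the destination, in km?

4179 km

Rhumb course C = atan2(Δλ, Δψ) with Δψ = ln[tan(π/4+φ₂/2)/tan(π/4+φ₁/2)] = -0.6372, Δλ = -0.1955 → C = 197.06°
d = R·|Δφ| / |cos C| = 6376·0.62657 / 0.95602 = 4179 km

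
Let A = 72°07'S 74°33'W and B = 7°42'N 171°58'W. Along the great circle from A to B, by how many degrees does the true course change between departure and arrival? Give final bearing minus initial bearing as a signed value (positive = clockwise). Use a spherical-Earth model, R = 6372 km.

+76.7°

Initial bearing θ₁ = atan2(sin Δλ cos φ₂, cos φ₁ sin φ₂ − sin φ₁ cos φ₂ cos Δλ) = 265.31°
Final bearing θ₂ = (initial bearing from the destination back to the start) + 180° = 342.01°
Δθ = θ₂ − θ₁ = +76.7°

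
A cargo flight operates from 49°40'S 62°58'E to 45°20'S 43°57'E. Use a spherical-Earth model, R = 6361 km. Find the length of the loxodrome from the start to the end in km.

Rhumb course C = atan2(Δλ, Δψ) with Δψ = ln[tan(π/4+φ₂/2)/tan(π/4+φ₁/2)] = +0.1120, Δλ = -0.3319 → C = 288.65°
d = R·|Δφ| / |cos C| = 6361·0.07563 / 0.31983 = 1504 km

1504 km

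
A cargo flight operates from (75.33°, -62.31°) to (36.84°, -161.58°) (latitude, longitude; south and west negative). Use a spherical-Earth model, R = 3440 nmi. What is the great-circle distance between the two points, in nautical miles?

Haversine: a = sin²(Δφ/2)+cos φ₁ cos φ₂ sin²(Δλ/2) = 0.22631;  σ = 2·atan2(√a,√(1−a))
σ = 56.812° → d = Rσ = 3440·0.99156 = 3411 nmi

3411 nmi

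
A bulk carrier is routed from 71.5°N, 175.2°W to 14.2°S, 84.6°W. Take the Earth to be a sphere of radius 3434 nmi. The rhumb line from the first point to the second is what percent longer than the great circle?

Great circle: σ = 1.8089 rad → d_gc = Rσ = 6211.7 nmi
Rhumb: Δφ = -1.4957, Δλ = +1.5813, Δψ = -2.0653, q = Δφ/Δψ = 0.7242 → d_rh = R√(Δφ²+q²Δλ²) = 6469.0 nmi
Excess = (6469.0 − 6211.7) / 6211.7 = 257.3 / 6211.7 = 4.14% ≈ 4.1%

4.1%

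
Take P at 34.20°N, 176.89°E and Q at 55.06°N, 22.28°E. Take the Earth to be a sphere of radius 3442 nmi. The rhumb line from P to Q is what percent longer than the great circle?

Great circle: σ = 1.5380 rad → d_gc = Rσ = 5293.6 nmi
Rhumb: Δφ = +0.3641, Δλ = -2.6985, Δψ = +0.5202, q = Δφ/Δψ = 0.6999 → d_rh = R√(Δφ²+q²Δλ²) = 6620.3 nmi
Excess = (6620.3 − 5293.6) / 5293.6 = 1326.7 / 5293.6 = 25.06% ≈ 25.1%

25.1%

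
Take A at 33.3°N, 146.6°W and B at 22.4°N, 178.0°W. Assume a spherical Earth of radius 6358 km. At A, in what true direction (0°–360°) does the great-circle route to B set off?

256.6°

N = sin Δλ·cos φ₂ = -0.4817;  D = cos φ₁ sin φ₂ − sin φ₁ cos φ₂ cos Δλ = -0.1148
initial course = atan2(N, D) = 256.60°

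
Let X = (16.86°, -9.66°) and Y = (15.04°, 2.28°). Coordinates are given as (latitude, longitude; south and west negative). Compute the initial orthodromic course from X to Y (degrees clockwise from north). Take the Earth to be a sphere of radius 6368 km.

97.3°

θ = atan2( sin Δλ·cos φ₂ ,  cos φ₁ sin φ₂ − sin φ₁ cos φ₂ cos Δλ )
  = atan2(+0.1998, -0.0257) = 97.33°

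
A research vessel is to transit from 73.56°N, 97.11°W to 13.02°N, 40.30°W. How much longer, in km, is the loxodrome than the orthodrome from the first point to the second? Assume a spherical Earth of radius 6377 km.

174 km

Great circle: cos σ = sin φ₁ sin φ₂ + cos φ₁ cos φ₂ cos Δλ,  σ = 1.1950 rad → d_gc = 7620.45 km
Rhumb line: Δψ = -1.7055, q = Δφ/Δψ = 0.6195, d_rh = R√(Δφ²+q²Δλ²) = 7793.99 km
Excess = 7793.99 − 7620.45 = 173.54 ≈ 174 km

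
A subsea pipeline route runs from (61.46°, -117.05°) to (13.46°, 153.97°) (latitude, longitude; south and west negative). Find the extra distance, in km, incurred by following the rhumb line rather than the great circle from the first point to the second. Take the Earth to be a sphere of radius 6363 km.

Great circle: cos σ = sin φ₁ sin φ₂ + cos φ₁ cos φ₂ cos Δλ,  σ = 1.3564 rad → d_gc = 8630.8 km
Rhumb line: Δψ = -1.1320, q = Δφ/Δψ = 0.7401, d_rh = R√(Δφ²+q²Δλ²) = 9049.9 km
Excess = 9049.9 − 8630.8 = 419.1 ≈ 419 km

419 km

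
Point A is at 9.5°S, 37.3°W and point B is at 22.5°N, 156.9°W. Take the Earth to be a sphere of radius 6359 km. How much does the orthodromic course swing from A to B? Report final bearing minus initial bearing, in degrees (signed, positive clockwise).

Initial bearing θ₁ = atan2(sin Δλ cos φ₂, cos φ₁ sin φ₂ − sin φ₁ cos φ₂ cos Δλ) = 290.61°
Final bearing θ₂ = (initial bearing from the destination back to the start) + 180° = 267.73°
Δθ = θ₂ − θ₁ = -22.9°

-22.9°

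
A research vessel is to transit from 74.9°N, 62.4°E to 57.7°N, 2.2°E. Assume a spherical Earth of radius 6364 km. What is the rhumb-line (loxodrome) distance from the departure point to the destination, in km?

3201 km

Rhumb course C = atan2(Δλ, Δψ) with Δψ = ln[tan(π/4+φ₂/2)/tan(π/4+φ₁/2)] = -0.7815, Δλ = -1.0507 → C = 233.36°
d = R·|Δφ| / |cos C| = 6364·0.30020 / 0.59683 = 3201 km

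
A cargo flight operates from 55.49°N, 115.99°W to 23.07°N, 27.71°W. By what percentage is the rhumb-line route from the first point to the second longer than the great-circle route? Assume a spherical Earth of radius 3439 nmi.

Great circle: σ = 1.2254 rad → d_gc = Rσ = 4214.2 nmi
Rhumb: Δφ = -0.5658, Δλ = +1.5408, Δψ = -0.7552, q = Δφ/Δψ = 0.7492 → d_rh = R√(Δφ²+q²Δλ²) = 4421.1 nmi
Excess = (4421.1 − 4214.2) / 4214.2 = 206.9 / 4214.2 = 4.91% ≈ 4.9%

4.9%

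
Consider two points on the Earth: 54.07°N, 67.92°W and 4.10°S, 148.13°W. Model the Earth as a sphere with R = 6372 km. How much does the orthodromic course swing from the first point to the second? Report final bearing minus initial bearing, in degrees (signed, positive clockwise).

Initial bearing θ₁ = atan2(sin Δλ cos φ₂, cos φ₁ sin φ₂ − sin φ₁ cos φ₂ cos Δλ) = 259.66°
Final bearing θ₂ = (initial bearing from the destination back to the start) + 180° = 215.36°
Δθ = θ₂ − θ₁ = -44.3°

-44.3°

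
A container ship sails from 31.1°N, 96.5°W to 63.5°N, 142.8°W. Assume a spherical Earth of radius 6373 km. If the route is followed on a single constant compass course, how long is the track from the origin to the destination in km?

4907 km

Δψ = ln[tan(π/4+φ₂/2)/tan(π/4+φ₁/2)] = +0.8746;  Δφ = +0.5655 rad,  Δλ = -0.8081 rad
q = Δφ/Δψ = 0.6466
d = R·√(Δφ² + q²Δλ²) = 6373·0.76992 = 4907 km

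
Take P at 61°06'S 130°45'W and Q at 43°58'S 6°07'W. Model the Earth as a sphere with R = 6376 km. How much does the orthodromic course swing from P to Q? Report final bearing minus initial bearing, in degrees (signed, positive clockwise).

-113.7°

At departure: θ₁ = atan2(sin Δλ cos φ₂, cos φ₁ sin φ₂ − sin φ₁ cos φ₂ cos Δλ) = 139.51°
At arrival: θ₂ = atan2(sin Δλ cos φ₁, −cos φ₂ sin φ₁ + sin φ₂ cos φ₁ cos Δλ) = 25.85°
Δθ = θ₂ − θ₁ = -113.7°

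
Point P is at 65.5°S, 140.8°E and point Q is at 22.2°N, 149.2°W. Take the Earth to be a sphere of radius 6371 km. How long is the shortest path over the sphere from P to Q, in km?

Haversine: a = sin²(Δφ/2)+cos φ₁ cos φ₂ sin²(Δλ/2) = 0.60625;  σ = 2·atan2(√a,√(1−a))
σ = 102.269° → d = Rσ = 6371·1.78493 = 11372 km

11372 km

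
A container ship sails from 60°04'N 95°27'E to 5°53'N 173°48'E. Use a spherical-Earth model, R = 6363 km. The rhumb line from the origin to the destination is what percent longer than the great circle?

3.1%

Great circle: σ = 1.3806 rad → d_gc = Rσ = 8784.7 km
Rhumb: Δφ = -0.9457, Δλ = +1.3675, Δψ = -1.2164, q = Δφ/Δψ = 0.7774 → d_rh = R√(Δφ²+q²Δλ²) = 9053.6 km
Excess = (9053.6 − 8784.7) / 8784.7 = 268.9 / 8784.7 = 3.06% ≈ 3.1%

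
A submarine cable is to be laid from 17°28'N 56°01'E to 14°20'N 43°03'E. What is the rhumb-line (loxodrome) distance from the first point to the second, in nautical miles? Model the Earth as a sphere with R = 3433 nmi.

770 nmi

Δψ = ln[tan(π/4+φ₂/2)/tan(π/4+φ₁/2)] = -0.0569;  Δφ = -0.0547 rad,  Δλ = -0.2263 rad
q = Δφ/Δψ = 0.9616
d = R·√(Δφ² + q²Δλ²) = 3433·0.22439 = 770 nmi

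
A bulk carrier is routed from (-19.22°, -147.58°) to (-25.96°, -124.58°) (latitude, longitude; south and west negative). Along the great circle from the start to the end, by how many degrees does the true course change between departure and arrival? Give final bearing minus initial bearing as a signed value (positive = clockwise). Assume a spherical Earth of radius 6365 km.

Initial bearing θ₁ = atan2(sin Δλ cos φ₂, cos φ₁ sin φ₂ − sin φ₁ cos φ₂ cos Δλ) = 111.85°
Final bearing θ₂ = (initial bearing from the destination back to the start) + 180° = 102.90°
Δθ = θ₂ − θ₁ = -9.0°

-9.0°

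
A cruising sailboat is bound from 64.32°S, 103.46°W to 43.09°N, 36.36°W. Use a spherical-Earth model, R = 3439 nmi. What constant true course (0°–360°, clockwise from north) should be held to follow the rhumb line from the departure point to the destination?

Meridional parts: M(φ₁)=-1.4787, M(φ₂)=+0.8350 → ΔM = +2.3137;  Δλ = +1.1711 rad
tan C = Δλ / ΔM = +0.5062 → C = 26.85°

26.8°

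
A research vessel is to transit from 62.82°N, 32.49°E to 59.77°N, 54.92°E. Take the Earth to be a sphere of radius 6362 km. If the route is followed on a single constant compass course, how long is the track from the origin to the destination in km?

Δψ = ln[tan(π/4+φ₂/2)/tan(π/4+φ₁/2)] = -0.1109;  Δφ = -0.0532 rad,  Δλ = +0.3915 rad
q = Δφ/Δψ = 0.4799
d = R·√(Δφ² + q²Δλ²) = 6362·0.19525 = 1242 km

1242 km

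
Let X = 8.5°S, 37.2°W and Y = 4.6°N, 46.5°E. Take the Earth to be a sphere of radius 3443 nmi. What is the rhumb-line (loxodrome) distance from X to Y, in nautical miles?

5077 nmi

Δψ = ln[tan(π/4+φ₂/2)/tan(π/4+φ₁/2)] = +0.2293;  Δφ = +0.2286 rad,  Δλ = +1.4608 rad
q = Δφ/Δψ = 0.9972
d = R·√(Δφ² + q²Δλ²) = 3443·1.47464 = 5077 nmi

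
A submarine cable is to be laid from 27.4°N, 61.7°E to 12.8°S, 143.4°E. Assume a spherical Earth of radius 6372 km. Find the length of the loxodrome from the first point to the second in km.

Δψ = ln[tan(π/4+φ₂/2)/tan(π/4+φ₁/2)] = -0.7228;  Δφ = -0.7016 rad,  Δλ = +1.4259 rad
q = Δφ/Δψ = 0.9706
d = R·√(Δφ² + q²Δλ²) = 6372·1.55174 = 9888 km

9888 km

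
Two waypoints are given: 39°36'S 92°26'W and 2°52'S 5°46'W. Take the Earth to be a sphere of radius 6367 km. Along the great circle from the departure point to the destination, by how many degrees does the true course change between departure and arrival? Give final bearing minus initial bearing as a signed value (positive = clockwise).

Initial bearing θ₁ = atan2(sin Δλ cos φ₂, cos φ₁ sin φ₂ − sin φ₁ cos φ₂ cos Δλ) = 90.09°
Final bearing θ₂ = (initial bearing from the destination back to the start) + 180° = 50.49°
Δθ = θ₂ − θ₁ = -39.6°

-39.6°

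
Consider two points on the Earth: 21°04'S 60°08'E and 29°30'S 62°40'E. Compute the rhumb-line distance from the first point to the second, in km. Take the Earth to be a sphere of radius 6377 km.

Δψ = ln[tan(π/4+φ₂/2)/tan(π/4+φ₁/2)] = -0.1630;  Δφ = -0.1472 rad,  Δλ = +0.0442 rad
q = Δφ/Δψ = 0.9030
d = R·√(Δφ² + q²Δλ²) = 6377·0.15251 = 973 km

973 km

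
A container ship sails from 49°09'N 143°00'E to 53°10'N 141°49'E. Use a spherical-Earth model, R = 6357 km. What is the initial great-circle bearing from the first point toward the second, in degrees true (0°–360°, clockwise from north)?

350.0°

θ = atan2( sin Δλ·cos φ₂ ,  cos φ₁ sin φ₂ − sin φ₁ cos φ₂ cos Δλ )
  = atan2(-0.0124, +0.0701) = 349.99°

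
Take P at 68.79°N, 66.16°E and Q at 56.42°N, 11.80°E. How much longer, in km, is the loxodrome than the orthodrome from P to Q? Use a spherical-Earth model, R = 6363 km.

Great circle: cos σ = sin φ₁ sin φ₂ + cos φ₁ cos φ₂ cos Δλ,  σ = 0.4662 rad → d_gc = 2966.5 km
Rhumb line: Δψ = -0.4772, q = Δφ/Δψ = 0.4525, d_rh = R√(Δφ²+q²Δλ²) = 3057.5 km
Excess = 3057.5 − 2966.5 = 91.0 ≈ 91 km

91 km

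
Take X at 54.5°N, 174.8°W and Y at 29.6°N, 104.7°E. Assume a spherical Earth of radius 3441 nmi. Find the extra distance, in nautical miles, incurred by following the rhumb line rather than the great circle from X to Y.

Great circle: cos σ = sin φ₁ sin φ₂ + cos φ₁ cos φ₂ cos Δλ,  σ = 1.0639 rad → d_gc = 3660.9 nmi
Rhumb line: Δψ = -0.5979, q = Δφ/Δψ = 0.7269, d_rh = R√(Δφ²+q²Δλ²) = 3819.2 nmi
Excess = 3819.2 − 3660.9 = 158.3 ≈ 158 nmi

158 nmi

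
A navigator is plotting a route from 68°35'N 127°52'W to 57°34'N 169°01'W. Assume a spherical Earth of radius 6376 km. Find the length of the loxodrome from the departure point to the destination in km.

2385 km

Rhumb course C = atan2(Δλ, Δψ) with Δψ = ln[tan(π/4+φ₂/2)/tan(π/4+φ₁/2)] = -0.4305, Δλ = -0.7182 → C = 239.06°
d = R·|Δφ| / |cos C| = 6376·0.19228 / 0.51412 = 2385 km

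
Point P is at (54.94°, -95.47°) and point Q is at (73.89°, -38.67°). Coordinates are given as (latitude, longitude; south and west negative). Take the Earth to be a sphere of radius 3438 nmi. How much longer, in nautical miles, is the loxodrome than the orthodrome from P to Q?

Great circle: cos σ = sin φ₁ sin φ₂ + cos φ₁ cos φ₂ cos Δλ,  σ = 0.5081 rad → d_gc = 1746.7 nmi
Rhumb line: Δψ = +0.8029, q = Δφ/Δψ = 0.4119, d_rh = R√(Δφ²+q²Δλ²) = 1806.7 nmi
Excess = 1806.7 − 1746.7 = 60.0 ≈ 60 nmi

60 nmi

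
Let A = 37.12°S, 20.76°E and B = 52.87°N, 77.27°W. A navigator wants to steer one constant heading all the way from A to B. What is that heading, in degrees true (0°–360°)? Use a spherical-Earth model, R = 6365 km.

Meridional parts: M(φ₁)=-0.6986, M(φ₂)=+1.0911 → ΔM = +1.7897;  Δλ = -1.7109 rad
tan C = Δλ / ΔM = -0.9560 → C = 316.29°

316.3°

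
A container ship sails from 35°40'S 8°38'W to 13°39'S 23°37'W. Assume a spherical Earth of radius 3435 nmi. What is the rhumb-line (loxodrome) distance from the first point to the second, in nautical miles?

1548 nmi

Rhumb course C = atan2(Δλ, Δψ) with Δψ = ln[tan(π/4+φ₂/2)/tan(π/4+φ₁/2)] = +0.4266, Δλ = -0.2615 → C = 328.49°
d = R·|Δφ| / |cos C| = 3435·0.38426 / 0.85255 = 1548 nmi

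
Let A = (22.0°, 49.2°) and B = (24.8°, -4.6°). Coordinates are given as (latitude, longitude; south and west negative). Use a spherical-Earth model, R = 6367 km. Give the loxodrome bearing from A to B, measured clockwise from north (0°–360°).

Meridional parts: M(φ₁)=+0.3938, M(φ₂)=+0.4470 → ΔM = +0.0533;  Δλ = -0.9390 rad
tan C = Δλ / ΔM = -17.6316 → C = 273.25°

273.2°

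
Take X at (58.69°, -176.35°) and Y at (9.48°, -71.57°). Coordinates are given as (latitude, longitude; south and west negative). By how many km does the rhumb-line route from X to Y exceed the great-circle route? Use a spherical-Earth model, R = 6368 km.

Great circle: cos σ = sin φ₁ sin φ₂ + cos φ₁ cos φ₂ cos Δλ,  σ = 1.5608 rad → d_gc = 9939.4 km
Rhumb line: Δψ = -1.1059, q = Δφ/Δψ = 0.7766, d_rh = R√(Δφ²+q²Δλ²) = 10569.5 km
Excess = 10569.5 − 9939.4 = 630.1 ≈ 630 km

630 km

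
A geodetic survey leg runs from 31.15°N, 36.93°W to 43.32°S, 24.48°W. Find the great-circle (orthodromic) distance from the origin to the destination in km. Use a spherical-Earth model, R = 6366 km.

cos σ = sin φ₁ sin φ₂ + cos φ₁ cos φ₂ cos Δλ
      = sin(31.15°)sin(-43.32°) + cos(31.15°)cos(-43.32°)cos(12.45°) = 0.2531
σ = 75.339° → d = Rσ = 6366·1.31491 = 8371 km

8371 km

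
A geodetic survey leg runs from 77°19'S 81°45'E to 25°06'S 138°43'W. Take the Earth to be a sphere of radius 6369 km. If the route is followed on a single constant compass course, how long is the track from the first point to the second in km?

9969 km

Rhumb course C = atan2(Δλ, Δψ) with Δψ = ln[tan(π/4+φ₂/2)/tan(π/4+φ₁/2)] = +1.7442, Δλ = +2.4353 → C = 54.39°
d = R·|Δφ| / |cos C| = 6369·0.91135 / 0.58227 = 9969 km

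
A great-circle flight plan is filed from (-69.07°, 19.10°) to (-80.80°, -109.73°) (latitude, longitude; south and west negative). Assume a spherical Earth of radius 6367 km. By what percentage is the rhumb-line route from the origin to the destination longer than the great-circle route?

22.6%

Great circle: σ = 0.4817 rad → d_gc = Rσ = 3067.2 km
Rhumb: Δφ = -0.2047, Δλ = -2.2485, Δψ = -0.8310, q = Δφ/Δψ = 0.2464 → d_rh = R√(Δφ²+q²Δλ²) = 3760.0 km
Excess = (3760.0 − 3067.2) / 3067.2 = 692.8 / 3067.2 = 22.59% ≈ 22.6%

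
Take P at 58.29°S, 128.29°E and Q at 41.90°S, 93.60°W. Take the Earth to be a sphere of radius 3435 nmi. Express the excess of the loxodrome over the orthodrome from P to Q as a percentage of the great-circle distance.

20.3%

Great circle: σ = 1.2902 rad → d_gc = Rσ = 4431.9 nmi
Rhumb: Δφ = +0.2861, Δλ = +2.4105, Δψ = +0.4519, q = Δφ/Δψ = 0.6330 → d_rh = R√(Δφ²+q²Δλ²) = 5332.3 nmi
Excess = (5332.3 − 4431.9) / 4431.9 = 900.4 / 4431.9 = 20.32% ≈ 20.3%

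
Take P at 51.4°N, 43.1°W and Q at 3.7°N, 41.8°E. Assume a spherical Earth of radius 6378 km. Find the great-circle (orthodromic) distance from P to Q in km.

9343 km

Haversine: a = sin²(Δφ/2)+cos φ₁ cos φ₂ sin²(Δλ/2) = 0.44711;  σ = 2·atan2(√a,√(1−a))
σ = 83.928° → d = Rσ = 6378·1.46482 = 9343 km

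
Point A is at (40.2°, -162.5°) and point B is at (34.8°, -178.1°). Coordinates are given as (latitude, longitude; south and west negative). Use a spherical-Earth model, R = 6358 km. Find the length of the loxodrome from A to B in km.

1497 km

Δψ = ln[tan(π/4+φ₂/2)/tan(π/4+φ₁/2)] = -0.1189;  Δφ = -0.0942 rad,  Δλ = -0.2723 rad
q = Δφ/Δψ = 0.7927
d = R·√(Δφ² + q²Δλ²) = 6358·0.23551 = 1497 km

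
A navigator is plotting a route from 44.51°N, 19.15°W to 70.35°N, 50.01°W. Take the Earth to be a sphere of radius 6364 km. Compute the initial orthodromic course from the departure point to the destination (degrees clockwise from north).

339.8°

θ = atan2( sin Δλ·cos φ₂ ,  cos φ₁ sin φ₂ − sin φ₁ cos φ₂ cos Δλ )
  = atan2(-0.1725, +0.4692) = 339.82°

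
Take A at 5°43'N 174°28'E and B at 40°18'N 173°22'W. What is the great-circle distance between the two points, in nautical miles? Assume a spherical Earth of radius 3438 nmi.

cos σ = sin φ₁ sin φ₂ + cos φ₁ cos φ₂ cos Δλ
      = sin(5.72°)sin(40.30°) + cos(5.72°)cos(40.30°)cos(12.17°) = 0.8063
σ = 36.268° → d = Rσ = 3438·0.63300 = 2176 nmi

2176 nmi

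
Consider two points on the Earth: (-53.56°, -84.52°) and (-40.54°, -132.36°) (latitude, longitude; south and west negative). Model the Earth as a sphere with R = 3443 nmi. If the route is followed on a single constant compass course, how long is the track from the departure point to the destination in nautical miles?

Δψ = ln[tan(π/4+φ₂/2)/tan(π/4+φ₁/2)] = +0.3359;  Δφ = +0.2272 rad,  Δλ = -0.8350 rad
q = Δφ/Δψ = 0.6765
d = R·√(Δφ² + q²Δλ²) = 3443·0.60883 = 2096 nmi

2096 nmi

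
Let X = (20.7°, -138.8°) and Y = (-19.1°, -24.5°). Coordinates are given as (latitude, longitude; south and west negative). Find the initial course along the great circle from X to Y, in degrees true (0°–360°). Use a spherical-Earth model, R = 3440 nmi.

101.1°

θ = atan2( sin Δλ·cos φ₂ ,  cos φ₁ sin φ₂ − sin φ₁ cos φ₂ cos Δλ )
  = atan2(+0.8612, -0.1686) = 101.08°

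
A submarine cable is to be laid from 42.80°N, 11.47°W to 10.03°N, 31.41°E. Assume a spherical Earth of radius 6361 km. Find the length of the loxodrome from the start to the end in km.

5538 km

Δψ = ln[tan(π/4+φ₂/2)/tan(π/4+φ₁/2)] = -0.6521;  Δφ = -0.5719 rad,  Δλ = +0.7484 rad
q = Δφ/Δψ = 0.8771
d = R·√(Δφ² + q²Δλ²) = 6361·0.87061 = 5538 km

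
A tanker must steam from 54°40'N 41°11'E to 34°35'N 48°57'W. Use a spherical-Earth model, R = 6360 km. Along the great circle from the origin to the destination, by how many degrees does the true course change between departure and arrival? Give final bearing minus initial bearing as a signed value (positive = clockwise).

-71.1°

At departure: θ₁ = atan2(sin Δλ cos φ₂, cos φ₁ sin φ₂ − sin φ₁ cos φ₂ cos Δλ) = 291.83°
At arrival: θ₂ = atan2(sin Δλ cos φ₁, −cos φ₂ sin φ₁ + sin φ₂ cos φ₁ cos Δλ) = 220.70°
Δθ = θ₂ − θ₁ = -71.1°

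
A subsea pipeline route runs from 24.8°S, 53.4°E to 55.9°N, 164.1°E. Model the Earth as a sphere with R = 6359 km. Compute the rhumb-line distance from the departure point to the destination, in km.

Rhumb course C = atan2(Δλ, Δψ) with Δψ = ln[tan(π/4+φ₂/2)/tan(π/4+φ₁/2)] = +1.6290, Δλ = +1.9321 → C = 49.87°
d = R·|Δφ| / |cos C| = 6359·1.40848 / 0.64459 = 13895 km

13895 km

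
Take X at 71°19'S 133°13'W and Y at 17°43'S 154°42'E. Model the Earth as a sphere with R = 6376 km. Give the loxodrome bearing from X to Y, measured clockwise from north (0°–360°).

Δψ = ln[tan(π/4+φ₂/2)/tan(π/4+φ₁/2)] = +1.4906
Δλ = -1.2581 rad (taken the short way round)
course = atan2(Δλ, Δψ) = 319.83°

319.8°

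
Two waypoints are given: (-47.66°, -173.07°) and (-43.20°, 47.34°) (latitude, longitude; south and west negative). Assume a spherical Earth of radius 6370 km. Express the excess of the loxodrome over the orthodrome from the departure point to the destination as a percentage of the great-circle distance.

Great circle: σ = 1.4383 rad → d_gc = Rσ = 9161.7 km
Rhumb: Δφ = +0.0778, Δλ = -2.4363, Δψ = +0.1110, q = Δφ/Δψ = 0.7012 → d_rh = R√(Δφ²+q²Δλ²) = 10894.0 km
Excess = (10894.0 − 9161.7) / 9161.7 = 1732.3 / 9161.7 = 18.91% ≈ 18.9%

18.9%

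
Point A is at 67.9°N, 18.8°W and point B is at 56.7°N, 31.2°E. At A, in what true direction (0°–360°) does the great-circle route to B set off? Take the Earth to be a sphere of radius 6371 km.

N = sin Δλ·cos φ₂ = +0.4206;  D = cos φ₁ sin φ₂ − sin φ₁ cos φ₂ cos Δλ = -0.0125
initial course = atan2(N, D) = 91.71°

91.7°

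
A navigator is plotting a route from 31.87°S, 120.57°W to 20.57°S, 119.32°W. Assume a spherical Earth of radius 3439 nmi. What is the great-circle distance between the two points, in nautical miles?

682 nmi

Haversine: a = sin²(Δφ/2)+cos φ₁ cos φ₂ sin²(Δλ/2) = 0.00979;  σ = 2·atan2(√a,√(1−a))
σ = 11.355° → d = Rσ = 3439·0.19819 = 682 nmi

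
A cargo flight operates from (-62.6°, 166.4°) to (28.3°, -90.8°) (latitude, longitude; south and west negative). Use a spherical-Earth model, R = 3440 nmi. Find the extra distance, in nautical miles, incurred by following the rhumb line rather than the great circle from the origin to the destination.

Great circle: cos σ = sin φ₁ sin φ₂ + cos φ₁ cos φ₂ cos Δλ,  σ = 2.1068 rad → d_gc = 7247.3 nmi
Rhumb line: Δψ = +1.9268, q = Δφ/Δψ = 0.8234, d_rh = R√(Δφ²+q²Δλ²) = 7457.2 nmi
Excess = 7457.2 − 7247.3 = 209.9 ≈ 210 nmi

210 nmi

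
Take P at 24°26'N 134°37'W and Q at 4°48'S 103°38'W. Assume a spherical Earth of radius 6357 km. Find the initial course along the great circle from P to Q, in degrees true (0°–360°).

129.9°

θ = atan2( sin Δλ·cos φ₂ ,  cos φ₁ sin φ₂ − sin φ₁ cos φ₂ cos Δλ )
  = atan2(+0.5130, -0.4296) = 129.94°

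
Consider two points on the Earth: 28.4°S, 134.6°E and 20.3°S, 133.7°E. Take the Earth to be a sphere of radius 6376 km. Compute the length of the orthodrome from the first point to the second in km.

906 km

Haversine: a = sin²(Δφ/2)+cos φ₁ cos φ₂ sin²(Δλ/2) = 0.00504;  σ = 2·atan2(√a,√(1−a))
σ = 8.141° → d = Rσ = 6376·0.14209 = 906 km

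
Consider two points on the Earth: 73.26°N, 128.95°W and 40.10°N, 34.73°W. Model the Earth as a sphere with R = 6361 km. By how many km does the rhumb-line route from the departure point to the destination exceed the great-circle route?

Great circle: cos σ = sin φ₁ sin φ₂ + cos φ₁ cos φ₂ cos Δλ,  σ = 0.9265 rad → d_gc = 5893.6 km
Rhumb line: Δψ = -1.1512, q = Δφ/Δψ = 0.5027, d_rh = R√(Δφ²+q²Δλ²) = 6419.2 km
Excess = 6419.2 − 5893.6 = 525.6 ≈ 526 km

526 km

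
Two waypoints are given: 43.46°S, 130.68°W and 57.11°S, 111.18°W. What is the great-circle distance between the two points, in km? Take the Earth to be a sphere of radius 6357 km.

cos σ = sin φ₁ sin φ₂ + cos φ₁ cos φ₂ cos Δλ
      = sin(-43.46°)sin(-57.11°) + cos(-43.46°)cos(-57.11°)cos(19.50°) = 0.9491
σ = 18.351° → d = Rσ = 6357·0.32028 = 2036 km

2036 km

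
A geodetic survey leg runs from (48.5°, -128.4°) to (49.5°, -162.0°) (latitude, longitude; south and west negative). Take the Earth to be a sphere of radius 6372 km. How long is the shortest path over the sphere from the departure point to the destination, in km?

cos σ = sin φ₁ sin φ₂ + cos φ₁ cos φ₂ cos Δλ
      = sin(48.50°)sin(49.50°) + cos(48.50°)cos(49.50°)cos(-33.60°) = 0.9279
σ = 21.883° → d = Rσ = 6372·0.38193 = 2434 km

2434 km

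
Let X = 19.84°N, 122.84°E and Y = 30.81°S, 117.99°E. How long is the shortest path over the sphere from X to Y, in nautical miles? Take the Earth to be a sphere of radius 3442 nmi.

3056 nmi

Haversine: a = sin²(Δφ/2)+cos φ₁ cos φ₂ sin²(Δλ/2) = 0.18442;  σ = 2·atan2(√a,√(1−a))
σ = 50.864° → d = Rσ = 3442·0.88774 = 3056 nmi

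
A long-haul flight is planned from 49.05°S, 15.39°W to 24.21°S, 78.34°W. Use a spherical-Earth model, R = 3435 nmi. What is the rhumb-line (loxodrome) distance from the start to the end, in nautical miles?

3330 nmi

Δψ = ln[tan(π/4+φ₂/2)/tan(π/4+φ₁/2)] = +0.5494;  Δφ = +0.4335 rad,  Δλ = -1.0987 rad
q = Δφ/Δψ = 0.7891
d = R·√(Δφ² + q²Δλ²) = 3435·0.96930 = 3330 nmi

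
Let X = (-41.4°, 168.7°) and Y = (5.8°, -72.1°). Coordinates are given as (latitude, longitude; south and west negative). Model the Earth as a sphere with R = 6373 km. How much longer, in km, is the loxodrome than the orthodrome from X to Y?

416 km

Great circle: cos σ = sin φ₁ sin φ₂ + cos φ₁ cos φ₂ cos Δλ,  σ = 2.0163 rad → d_gc = 12849.8 km
Rhumb line: Δψ = +0.8965, q = Δφ/Δψ = 0.9189, d_rh = R√(Δφ²+q²Δλ²) = 13265.8 km
Excess = 13265.8 − 12849.8 = 416.0 ≈ 416 km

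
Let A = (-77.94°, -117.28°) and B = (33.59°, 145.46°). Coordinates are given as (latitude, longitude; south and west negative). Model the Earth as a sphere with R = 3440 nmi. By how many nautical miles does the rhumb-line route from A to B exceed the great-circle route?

318 nmi

Great circle: cos σ = sin φ₁ sin φ₂ + cos φ₁ cos φ₂ cos Δλ,  σ = 2.1688 rad → d_gc = 7460.8 nmi
Rhumb line: Δψ = +2.8708, q = Δφ/Δψ = 0.6781, d_rh = R√(Δφ²+q²Δλ²) = 7779.2 nmi
Excess = 7779.2 − 7460.8 = 318.4 ≈ 318 nmi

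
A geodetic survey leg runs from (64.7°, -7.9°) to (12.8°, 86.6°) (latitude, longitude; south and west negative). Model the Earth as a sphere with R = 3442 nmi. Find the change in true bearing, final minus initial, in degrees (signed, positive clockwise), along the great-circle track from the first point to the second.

Initial bearing θ₁ = atan2(sin Δλ cos φ₂, cos φ₁ sin φ₂ − sin φ₁ cos φ₂ cos Δλ) = 80.43°
Final bearing θ₂ = (initial bearing from the destination back to the start) + 180° = 154.40°
Δθ = θ₂ − θ₁ = +74.0°

+74.0°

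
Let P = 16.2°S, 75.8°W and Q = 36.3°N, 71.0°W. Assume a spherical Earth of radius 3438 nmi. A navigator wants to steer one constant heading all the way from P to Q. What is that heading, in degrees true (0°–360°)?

4.9°

Δψ = ln[tan(π/4+φ₂/2)/tan(π/4+φ₁/2)] = +0.9673
Δλ = +0.0838 rad (taken the short way round)
course = atan2(Δλ, Δψ) = 4.95°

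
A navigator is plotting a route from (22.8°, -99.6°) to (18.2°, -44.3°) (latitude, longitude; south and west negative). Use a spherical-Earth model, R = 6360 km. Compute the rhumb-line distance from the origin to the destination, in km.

5770 km

Rhumb course C = atan2(Δλ, Δψ) with Δψ = ln[tan(π/4+φ₂/2)/tan(π/4+φ₁/2)] = -0.0857, Δλ = +0.9652 → C = 95.08°
d = R·|Δφ| / |cos C| = 6360·0.08029 / 0.08849 = 5770 km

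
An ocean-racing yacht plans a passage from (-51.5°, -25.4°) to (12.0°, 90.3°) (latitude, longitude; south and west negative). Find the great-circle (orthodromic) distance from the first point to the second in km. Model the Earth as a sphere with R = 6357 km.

Haversine: a = sin²(Δφ/2)+cos φ₁ cos φ₂ sin²(Δλ/2) = 0.71339;  σ = 2·atan2(√a,√(1−a))
σ = 115.263° → d = Rσ = 6357·2.01172 = 12788 km

12788 km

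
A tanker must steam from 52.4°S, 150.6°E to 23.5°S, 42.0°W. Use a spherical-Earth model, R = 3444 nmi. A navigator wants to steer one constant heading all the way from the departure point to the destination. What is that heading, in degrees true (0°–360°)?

Δψ = ln[tan(π/4+φ₂/2)/tan(π/4+φ₁/2)] = +0.6554
Δλ = +2.9217 rad (taken the short way round)
course = atan2(Δλ, Δψ) = 77.36°

77.4°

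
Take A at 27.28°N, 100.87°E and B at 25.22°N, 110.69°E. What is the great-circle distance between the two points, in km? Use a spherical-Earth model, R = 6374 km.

1006 km

Haversine: a = sin²(Δφ/2)+cos φ₁ cos φ₂ sin²(Δλ/2) = 0.00621;  σ = 2·atan2(√a,√(1−a))
σ = 9.042° → d = Rσ = 6374·0.15782 = 1006 km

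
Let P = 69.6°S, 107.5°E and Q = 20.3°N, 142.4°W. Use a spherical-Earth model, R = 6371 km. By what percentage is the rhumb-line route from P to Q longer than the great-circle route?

Great circle: σ = 2.0236 rad → d_gc = Rσ = 12892.6 km
Rhumb: Δφ = +1.5691, Δλ = +1.9216, Δψ = +2.0772, q = Δφ/Δψ = 0.7554 → d_rh = R√(Δφ²+q²Δλ²) = 13618.1 km
Excess = (13618.1 − 12892.6) / 12892.6 = 725.5 / 12892.6 = 5.63% ≈ 5.6%

5.6%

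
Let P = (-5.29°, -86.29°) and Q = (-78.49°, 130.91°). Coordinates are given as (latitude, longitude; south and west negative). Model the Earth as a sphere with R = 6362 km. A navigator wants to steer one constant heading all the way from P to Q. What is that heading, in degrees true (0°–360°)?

228.5°

Δψ = ln[tan(π/4+φ₂/2)/tan(π/4+φ₁/2)] = -2.2023
Δλ = -2.4923 rad (taken the short way round)
course = atan2(Δλ, Δψ) = 228.53°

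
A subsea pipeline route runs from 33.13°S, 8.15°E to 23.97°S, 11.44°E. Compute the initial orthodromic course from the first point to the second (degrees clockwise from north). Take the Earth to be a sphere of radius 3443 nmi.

N = sin Δλ·cos φ₂ = +0.0524;  D = cos φ₁ sin φ₂ − sin φ₁ cos φ₂ cos Δλ = +0.1584
initial course = atan2(N, D) = 18.32°

18.3°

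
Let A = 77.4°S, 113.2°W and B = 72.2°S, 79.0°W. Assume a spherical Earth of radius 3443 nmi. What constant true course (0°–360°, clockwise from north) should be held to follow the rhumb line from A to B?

Δψ = ln[tan(π/4+φ₂/2)/tan(π/4+φ₁/2)] = +0.3495
Δλ = +0.5969 rad (taken the short way round)
course = atan2(Δλ, Δψ) = 59.65°

59.6°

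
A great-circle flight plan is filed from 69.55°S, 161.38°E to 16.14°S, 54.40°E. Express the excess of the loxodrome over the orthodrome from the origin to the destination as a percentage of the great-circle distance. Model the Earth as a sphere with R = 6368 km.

9.0%

Great circle: σ = 1.4076 rad → d_gc = Rσ = 8963.7 km
Rhumb: Δφ = +0.9322, Δλ = -1.8672, Δψ = +1.4272, q = Δφ/Δψ = 0.6532 → d_rh = R√(Δφ²+q²Δλ²) = 9774.9 km
Excess = (9774.9 − 8963.7) / 8963.7 = 811.2 / 8963.7 = 9.0498% ≈ 9.0%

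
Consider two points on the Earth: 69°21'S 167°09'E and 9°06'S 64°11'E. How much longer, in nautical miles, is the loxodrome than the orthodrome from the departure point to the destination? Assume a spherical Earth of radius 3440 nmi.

Great circle: cos σ = sin φ₁ sin φ₂ + cos φ₁ cos φ₂ cos Δλ,  σ = 1.5009 rad → d_gc = 5163.0 nmi
Rhumb line: Δψ = +1.5433, q = Δφ/Δψ = 0.6814, d_rh = R√(Δφ²+q²Δλ²) = 5552.4 nmi
Excess = 5552.4 − 5163.0 = 389.4 ≈ 389 nmi

389 nmi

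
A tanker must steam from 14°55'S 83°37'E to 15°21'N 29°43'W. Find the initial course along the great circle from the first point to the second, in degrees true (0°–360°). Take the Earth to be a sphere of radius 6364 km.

N = sin Δλ·cos φ₂ = -0.8855;  D = cos φ₁ sin φ₂ − sin φ₁ cos φ₂ cos Δλ = +0.1575
initial course = atan2(N, D) = 280.08°

280.1°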